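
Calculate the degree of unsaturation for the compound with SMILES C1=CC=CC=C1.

4

Molecular formula from the SMILES: C6H6.
DoU = (2C + 2 + N − H − X)/2 = (2·6 + 2 + 0 − 6 − 0)/2 = 8/2 = 4.
(Structurally: 1 ring(s) + 3 π bond(s) = 4.)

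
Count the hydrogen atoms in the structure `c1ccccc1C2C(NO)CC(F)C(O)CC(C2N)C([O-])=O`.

20

Hydrogens are implicit in SMILES; fill each atom to its normal valence:
  6 × C: 1 H each → 6
  5 × C (aromatic): 1 H each → 5
  2 × C: 2 H each → 4
  2 × O: 1 H each → 2
  1 × C: no H
  1 × C (aromatic): no H
  1 × F: no H
  1 × N: 2 H
  1 × N: 1 H
  1 × O: no H
  1 × O (charge -1): no H
  Total hydrogens = 20.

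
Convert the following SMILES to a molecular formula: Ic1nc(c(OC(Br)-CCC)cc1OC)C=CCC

C14H19BrINO2

Heavy atoms from the SMILES: 1 Br, 14 C, 1 I, 1 N, 2 O.
Implicit hydrogens by atom environment:
  4 × C (aromatic): no H
  3 × C: 3 H each → 9
  3 × C: 2 H each → 6
  3 × C: 1 H each → 3
  2 × O: no H
  1 × Br: no H
  1 × C (aromatic): 1 H
  1 × I: no H
  1 × N (aromatic): no H
  Total hydrogens = 19.
Molecular formula: C14H19BrINO2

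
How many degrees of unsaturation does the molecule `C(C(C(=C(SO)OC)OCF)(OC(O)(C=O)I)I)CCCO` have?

Molecular formula from the SMILES: C11H17FI2O7S.
DoU = (2C + 2 + N − H − X)/2 = (2·11 + 2 + 0 − 17 − 3)/2 = 4/2 = 2.
(Structurally: 0 ring(s) + 2 π bond(s) = 2.)

2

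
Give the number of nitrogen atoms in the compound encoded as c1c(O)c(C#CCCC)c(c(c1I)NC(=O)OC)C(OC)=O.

1

The symbol for nitrogen appears 1 time in the SMILES.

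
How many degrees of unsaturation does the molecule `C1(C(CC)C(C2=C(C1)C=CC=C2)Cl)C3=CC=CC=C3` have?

Molecular formula from the SMILES: C18H19Cl.
DoU = (2C + 2 + N − H − X)/2 = (2·18 + 2 + 0 − 19 − 1)/2 = 18/2 = 9.
(Structurally: 3 ring(s) + 6 π bond(s) = 9.)

9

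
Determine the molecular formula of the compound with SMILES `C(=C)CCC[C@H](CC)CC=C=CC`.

C13H22

Heavy atoms from the SMILES: 13 C.
Implicit hydrogens by atom environment:
  6 × C: 2 H each → 12
  4 × C: 1 H each → 4
  2 × C: 3 H each → 6
  1 × C: no H
  Total hydrogens = 22.
Molecular formula: C13H22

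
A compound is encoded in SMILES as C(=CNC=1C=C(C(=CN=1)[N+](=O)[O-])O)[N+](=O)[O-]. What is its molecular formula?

Heavy atoms from the SMILES: 7 C, 4 N, 5 O.
Implicit hydrogens by atom environment:
  3 × C (aromatic): no H
  2 × C (aromatic): 1 H each → 2
  2 × C: 1 H each → 2
  2 × N (charge +1): no H
  2 × O: no H
  2 × O (charge -1): no H
  1 × N: 1 H
  1 × N (aromatic): no H
  1 × O: 1 H
  Total hydrogens = 6.
Molecular formula: C7H6N4O5

C7H6N4O5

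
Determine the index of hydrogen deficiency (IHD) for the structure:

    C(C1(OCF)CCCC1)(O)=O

2

Molecular formula from the SMILES: C7H11FO3.
DoU = (2C + 2 + N − H − X)/2 = (2·7 + 2 + 0 − 11 − 1)/2 = 4/2 = 2.
(Structurally: 1 ring(s) + 1 π bond(s) = 2.)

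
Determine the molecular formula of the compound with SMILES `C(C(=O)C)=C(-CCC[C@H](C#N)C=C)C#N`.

Heavy atoms from the SMILES: 12 C, 2 N, 1 O.
Implicit hydrogens by atom environment:
  4 × C: 2 H each → 8
  4 × C: no H
  3 × C: 1 H each → 3
  2 × N: no H
  1 × C: 3 H
  1 × O: no H
  Total hydrogens = 14.
Molecular formula: C12H14N2O

C12H14N2O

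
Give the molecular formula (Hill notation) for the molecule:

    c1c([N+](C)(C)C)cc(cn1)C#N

C9H12N3+

Heavy atoms from the SMILES: 9 C, 3 N.
Implicit hydrogens by atom environment:
  3 × C: 3 H each → 9
  3 × C (aromatic): 1 H each → 3
  2 × C (aromatic): no H
  1 × C: no H
  1 × N (aromatic): no H
  1 × N: no H
  1 × N (charge +1): no H
  Total hydrogens = 12.
Net charge +1.
Molecular formula: C9H12N3+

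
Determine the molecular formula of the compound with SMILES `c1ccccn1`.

Heavy atoms from the SMILES: 5 C, 1 N.
Implicit hydrogens by atom environment:
  5 × C (aromatic): 1 H each → 5
  1 × N (aromatic): no H
  Total hydrogens = 5.
Molecular formula: C5H5N

C5H5N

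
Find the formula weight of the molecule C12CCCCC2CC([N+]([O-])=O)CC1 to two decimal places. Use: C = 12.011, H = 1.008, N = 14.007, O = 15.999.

183.25

Molecular formula: C10H17NO2.
M = 10×12.011 + 17×1.008 + 1×14.007 + 2×15.999 = 183.25 g/mol.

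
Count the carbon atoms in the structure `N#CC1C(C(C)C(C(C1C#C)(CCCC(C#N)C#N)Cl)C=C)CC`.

The symbol for carbon appears 20 times in the SMILES. (Cl is a single chlorine, not C + l.)

20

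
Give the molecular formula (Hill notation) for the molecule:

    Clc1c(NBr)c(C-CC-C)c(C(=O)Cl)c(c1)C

Heavy atoms from the SMILES: 1 Br, 12 C, 2 Cl, 1 N, 1 O.
Implicit hydrogens by atom environment:
  5 × C (aromatic): no H
  3 × C: 2 H each → 6
  2 × C: 3 H each → 6
  2 × Cl: no H
  1 × Br: no H
  1 × C (aromatic): 1 H
  1 × C: no H
  1 × N: 1 H
  1 × O: no H
  Total hydrogens = 14.
Molecular formula: C12H14BrCl2NO

C12H14BrCl2NO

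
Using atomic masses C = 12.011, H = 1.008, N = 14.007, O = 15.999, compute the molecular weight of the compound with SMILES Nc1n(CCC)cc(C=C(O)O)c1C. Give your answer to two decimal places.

196.25

Molecular formula: C10H16N2O2.
M = 10×12.011 + 16×1.008 + 2×14.007 + 2×15.999 = 196.25 g/mol.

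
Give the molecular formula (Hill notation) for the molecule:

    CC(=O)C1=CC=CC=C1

Heavy atoms from the SMILES: 8 C, 1 O.
Implicit hydrogens by atom environment:
  5 × C (aromatic): 1 H each → 5
  1 × C: 3 H
  1 × C (aromatic): no H
  1 × C: no H
  1 × O: no H
  Total hydrogens = 8.
Molecular formula: C8H8O

C8H8O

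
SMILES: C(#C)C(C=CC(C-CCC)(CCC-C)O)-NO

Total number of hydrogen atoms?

25

Hydrogens are implicit in SMILES; fill each atom to its normal valence:
  6 × C: 2 H each → 12
  4 × C: 1 H each → 4
  2 × C: 3 H each → 6
  2 × C: no H
  2 × O: 1 H each → 2
  1 × N: 1 H
  Total hydrogens = 25.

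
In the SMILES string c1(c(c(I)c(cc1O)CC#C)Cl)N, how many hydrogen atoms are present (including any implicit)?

Hydrogens are implicit in SMILES; fill each atom to its normal valence:
  5 × C (aromatic): no H
  1 × C: 2 H
  1 × C (aromatic): 1 H
  1 × C: 1 H
  1 × C: no H
  1 × Cl: no H
  1 × I: no H
  1 × N: 2 H
  1 × O: 1 H
  Total hydrogens = 7.

7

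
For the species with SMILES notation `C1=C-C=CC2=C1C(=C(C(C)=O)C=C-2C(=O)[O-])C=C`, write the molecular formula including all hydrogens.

Heavy atoms from the SMILES: 15 C, 3 O.
Implicit hydrogens by atom environment:
  5 × C (aromatic): 1 H each → 5
  5 × C (aromatic): no H
  2 × C: no H
  2 × O: no H
  1 × C: 3 H
  1 × C: 2 H
  1 × C: 1 H
  1 × O (charge -1): no H
  Total hydrogens = 11.
Net charge -1.
Molecular formula: C15H11O3-

C15H11O3-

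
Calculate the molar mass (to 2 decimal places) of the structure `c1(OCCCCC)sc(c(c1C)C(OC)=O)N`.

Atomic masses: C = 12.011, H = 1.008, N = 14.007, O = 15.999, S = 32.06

Molecular formula: C12H19NO3S.
M = 12×12.011 + 19×1.008 + 1×14.007 + 3×15.999 + 1×32.06 = 257.35 g/mol.

257.35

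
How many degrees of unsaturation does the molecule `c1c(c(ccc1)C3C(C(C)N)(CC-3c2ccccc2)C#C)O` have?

11

Molecular formula from the SMILES: C20H21NO.
DoU = (2C + 2 + N − H − X)/2 = (2·20 + 2 + 1 − 21 − 0)/2 = 22/2 = 11.
(Structurally: 3 ring(s) + 8 π bond(s) = 11.)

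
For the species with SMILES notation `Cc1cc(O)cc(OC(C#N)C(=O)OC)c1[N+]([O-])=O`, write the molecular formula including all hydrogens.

C11H10N2O6

Heavy atoms from the SMILES: 11 C, 2 N, 6 O.
Implicit hydrogens by atom environment:
  4 × C (aromatic): no H
  4 × O: no H
  2 × C: 3 H each → 6
  2 × C (aromatic): 1 H each → 2
  2 × C: no H
  1 × C: 1 H
  1 × N (charge +1): no H
  1 × N: no H
  1 × O: 1 H
  1 × O (charge -1): no H
  Total hydrogens = 10.
Molecular formula: C11H10N2O6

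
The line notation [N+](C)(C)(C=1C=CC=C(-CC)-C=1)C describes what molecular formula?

C11H18N+

Heavy atoms from the SMILES: 11 C, 1 N.
Implicit hydrogens by atom environment:
  4 × C: 3 H each → 12
  4 × C (aromatic): 1 H each → 4
  2 × C (aromatic): no H
  1 × C: 2 H
  1 × N (charge +1): no H
  Total hydrogens = 18.
Net charge +1.
Molecular formula: C11H18N+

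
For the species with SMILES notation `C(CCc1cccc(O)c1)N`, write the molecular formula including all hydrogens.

Heavy atoms from the SMILES: 9 C, 1 N, 1 O.
Implicit hydrogens by atom environment:
  4 × C (aromatic): 1 H each → 4
  3 × C: 2 H each → 6
  2 × C (aromatic): no H
  1 × N: 2 H
  1 × O: 1 H
  Total hydrogens = 13.
Molecular formula: C9H13NO

C9H13NO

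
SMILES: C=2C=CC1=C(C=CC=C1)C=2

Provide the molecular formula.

Heavy atoms from the SMILES: 10 C.
Implicit hydrogens by atom environment:
  8 × C (aromatic): 1 H each → 8
  2 × C (aromatic): no H
  Total hydrogens = 8.
Molecular formula: C10H8

C10H8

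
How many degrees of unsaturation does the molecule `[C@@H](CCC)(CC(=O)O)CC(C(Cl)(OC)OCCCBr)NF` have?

1

Molecular formula from the SMILES: C13H24BrClFNO4.
DoU = (2C + 2 + N − H − X)/2 = (2·13 + 2 + 1 − 24 − 3)/2 = 2/2 = 1.
(Structurally: 0 ring(s) + 1 π bond(s) = 1.)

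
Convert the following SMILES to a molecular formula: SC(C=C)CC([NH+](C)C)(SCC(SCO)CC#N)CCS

C14H27N2OS4+

Heavy atoms from the SMILES: 14 C, 2 N, 1 O, 4 S.
Implicit hydrogens by atom environment:
  7 × C: 2 H each → 14
  3 × C: 1 H each → 3
  2 × C: 3 H each → 6
  2 × C: no H
  2 × S: 1 H each → 2
  2 × S: no H
  1 × N (charge +1): 1 H
  1 × N: no H
  1 × O: 1 H
  Total hydrogens = 27.
Net charge +1.
Molecular formula: C14H27N2OS4+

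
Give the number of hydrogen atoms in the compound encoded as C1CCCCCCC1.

16

Hydrogens are implicit in SMILES; fill each atom to its normal valence:
  8 × C: 2 H each → 16
  Total hydrogens = 16.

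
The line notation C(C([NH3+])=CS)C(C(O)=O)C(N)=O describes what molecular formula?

Heavy atoms from the SMILES: 6 C, 2 N, 3 O, 1 S.
Implicit hydrogens by atom environment:
  3 × C: no H
  2 × C: 1 H each → 2
  2 × O: no H
  1 × C: 2 H
  1 × N (charge +1): 3 H
  1 × N: 2 H
  1 × O: 1 H
  1 × S: 1 H
  Total hydrogens = 11.
Net charge +1.
Molecular formula: C6H11N2O3S+

C6H11N2O3S+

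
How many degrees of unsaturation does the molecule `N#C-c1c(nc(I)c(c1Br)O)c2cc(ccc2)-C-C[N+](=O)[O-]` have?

Molecular formula from the SMILES: C14H9BrIN3O3.
DoU = (2C + 2 + N − H − X)/2 = (2·14 + 2 + 3 − 9 − 2)/2 = 22/2 = 11.
(Structurally: 2 ring(s) + 9 π bond(s) = 11.)

11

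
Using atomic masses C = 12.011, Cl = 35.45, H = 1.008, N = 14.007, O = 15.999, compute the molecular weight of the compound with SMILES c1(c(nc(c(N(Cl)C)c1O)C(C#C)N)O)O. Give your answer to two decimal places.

Molecular formula: C9H10ClN3O3.
M = 9×12.011 + 1×35.45 + 10×1.008 + 3×14.007 + 3×15.999 = 243.65 g/mol.

243.65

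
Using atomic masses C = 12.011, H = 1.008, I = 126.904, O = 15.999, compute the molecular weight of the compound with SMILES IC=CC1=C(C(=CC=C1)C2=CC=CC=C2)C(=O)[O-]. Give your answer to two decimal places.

Molecular formula: C15H10IO2-.
M = 15×12.011 + 10×1.008 + 1×126.904 + 2×15.999 = 349.15 g/mol.

349.15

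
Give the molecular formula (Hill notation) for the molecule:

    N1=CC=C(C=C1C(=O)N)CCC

C9H12N2O

Heavy atoms from the SMILES: 9 C, 2 N, 1 O.
Implicit hydrogens by atom environment:
  3 × C (aromatic): 1 H each → 3
  2 × C: 2 H each → 4
  2 × C (aromatic): no H
  1 × C: 3 H
  1 × C: no H
  1 × N: 2 H
  1 × N (aromatic): no H
  1 × O: no H
  Total hydrogens = 12.
Molecular formula: C9H12N2O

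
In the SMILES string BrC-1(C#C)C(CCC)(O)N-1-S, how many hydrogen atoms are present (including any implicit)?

Hydrogens are implicit in SMILES; fill each atom to its normal valence:
  3 × C: no H
  2 × C: 2 H each → 4
  1 × Br: no H
  1 × C: 3 H
  1 × C: 1 H
  1 × N: no H
  1 × O: 1 H
  1 × S: 1 H
  Total hydrogens = 10.

10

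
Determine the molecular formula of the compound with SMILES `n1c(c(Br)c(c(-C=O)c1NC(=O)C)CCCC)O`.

C12H15BrN2O3

Heavy atoms from the SMILES: 1 Br, 12 C, 2 N, 3 O.
Implicit hydrogens by atom environment:
  5 × C (aromatic): no H
  3 × C: 2 H each → 6
  2 × C: 3 H each → 6
  2 × O: no H
  1 × Br: no H
  1 × C: 1 H
  1 × C: no H
  1 × N: 1 H
  1 × N (aromatic): no H
  1 × O: 1 H
  Total hydrogens = 15.
Molecular formula: C12H15BrN2O3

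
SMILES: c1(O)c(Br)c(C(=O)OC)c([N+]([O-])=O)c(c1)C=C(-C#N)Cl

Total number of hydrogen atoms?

Hydrogens are implicit in SMILES; fill each atom to its normal valence:
  5 × C (aromatic): no H
  3 × C: no H
  3 × O: no H
  1 × Br: no H
  1 × C: 3 H
  1 × C (aromatic): 1 H
  1 × C: 1 H
  1 × Cl: no H
  1 × N: no H
  1 × N (charge +1): no H
  1 × O: 1 H
  1 × O (charge -1): no H
  Total hydrogens = 6.

6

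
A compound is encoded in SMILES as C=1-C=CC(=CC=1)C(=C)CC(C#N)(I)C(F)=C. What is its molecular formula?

C13H11FIN

Heavy atoms from the SMILES: 13 C, 1 F, 1 I, 1 N.
Implicit hydrogens by atom environment:
  5 × C (aromatic): 1 H each → 5
  4 × C: no H
  3 × C: 2 H each → 6
  1 × C (aromatic): no H
  1 × F: no H
  1 × I: no H
  1 × N: no H
  Total hydrogens = 11.
Molecular formula: C13H11FIN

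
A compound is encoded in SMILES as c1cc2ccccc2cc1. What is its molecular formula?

Heavy atoms from the SMILES: 10 C.
Implicit hydrogens by atom environment:
  8 × C (aromatic): 1 H each → 8
  2 × C (aromatic): no H
  Total hydrogens = 8.
Molecular formula: C10H8

C10H8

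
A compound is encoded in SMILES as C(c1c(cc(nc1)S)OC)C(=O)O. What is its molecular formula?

C8H9NO3S

Heavy atoms from the SMILES: 8 C, 1 N, 3 O, 1 S.
Implicit hydrogens by atom environment:
  3 × C (aromatic): no H
  2 × C (aromatic): 1 H each → 2
  2 × O: no H
  1 × C: 3 H
  1 × C: 2 H
  1 × C: no H
  1 × N (aromatic): no H
  1 × O: 1 H
  1 × S: 1 H
  Total hydrogens = 9.
Molecular formula: C8H9NO3S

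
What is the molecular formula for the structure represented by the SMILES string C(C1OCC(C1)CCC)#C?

C9H14O

Heavy atoms from the SMILES: 9 C, 1 O.
Implicit hydrogens by atom environment:
  4 × C: 2 H each → 8
  3 × C: 1 H each → 3
  1 × C: 3 H
  1 × C: no H
  1 × O: no H
  Total hydrogens = 14.
Molecular formula: C9H14O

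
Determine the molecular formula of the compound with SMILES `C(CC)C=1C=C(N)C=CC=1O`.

Heavy atoms from the SMILES: 9 C, 1 N, 1 O.
Implicit hydrogens by atom environment:
  3 × C (aromatic): 1 H each → 3
  3 × C (aromatic): no H
  2 × C: 2 H each → 4
  1 × C: 3 H
  1 × N: 2 H
  1 × O: 1 H
  Total hydrogens = 13.
Molecular formula: C9H13NO

C9H13NO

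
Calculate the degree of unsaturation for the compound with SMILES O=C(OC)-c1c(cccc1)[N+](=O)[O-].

6

Molecular formula from the SMILES: C8H7NO4.
DoU = (2C + 2 + N − H − X)/2 = (2·8 + 2 + 1 − 7 − 0)/2 = 12/2 = 6.
(Structurally: 1 ring(s) + 5 π bond(s) = 6.)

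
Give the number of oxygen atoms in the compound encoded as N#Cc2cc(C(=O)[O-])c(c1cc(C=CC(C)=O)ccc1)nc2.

3

The symbol for oxygen appears 3 times in the SMILES.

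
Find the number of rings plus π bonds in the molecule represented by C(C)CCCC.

0

Molecular formula from the SMILES: C6H14.
DoU = (2C + 2 + N − H − X)/2 = (2·6 + 2 + 0 − 14 − 0)/2 = 0/2 = 0.
(Structurally: 0 ring(s) + 0 π bond(s) = 0.)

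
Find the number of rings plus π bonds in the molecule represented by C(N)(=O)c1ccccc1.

Molecular formula from the SMILES: C7H7NO.
DoU = (2C + 2 + N − H − X)/2 = (2·7 + 2 + 1 − 7 − 0)/2 = 10/2 = 5.
(Structurally: 1 ring(s) + 4 π bond(s) = 5.)

5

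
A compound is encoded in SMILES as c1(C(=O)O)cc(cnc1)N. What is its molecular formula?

C6H6N2O2

Heavy atoms from the SMILES: 6 C, 2 N, 2 O.
Implicit hydrogens by atom environment:
  3 × C (aromatic): 1 H each → 3
  2 × C (aromatic): no H
  1 × C: no H
  1 × N: 2 H
  1 × N (aromatic): no H
  1 × O: 1 H
  1 × O: no H
  Total hydrogens = 6.
Molecular formula: C6H6N2O2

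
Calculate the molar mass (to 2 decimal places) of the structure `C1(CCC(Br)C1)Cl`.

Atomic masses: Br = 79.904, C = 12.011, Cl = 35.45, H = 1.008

183.47

Molecular formula: C5H8BrCl.
M = 1×79.904 + 5×12.011 + 1×35.45 + 8×1.008 = 183.47 g/mol.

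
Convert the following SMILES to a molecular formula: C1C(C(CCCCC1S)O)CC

Heavy atoms from the SMILES: 10 C, 1 O, 1 S.
Implicit hydrogens by atom environment:
  6 × C: 2 H each → 12
  3 × C: 1 H each → 3
  1 × C: 3 H
  1 × O: 1 H
  1 × S: 1 H
  Total hydrogens = 20.
Molecular formula: C10H20OS

C10H20OS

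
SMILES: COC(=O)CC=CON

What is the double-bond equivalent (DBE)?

Molecular formula from the SMILES: C5H9NO3.
DoU = (2C + 2 + N − H − X)/2 = (2·5 + 2 + 1 − 9 − 0)/2 = 4/2 = 2.
(Structurally: 0 ring(s) + 2 π bond(s) = 2.)

2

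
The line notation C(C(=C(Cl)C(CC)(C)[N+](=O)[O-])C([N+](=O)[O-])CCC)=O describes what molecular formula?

Heavy atoms from the SMILES: 11 C, 1 Cl, 2 N, 5 O.
Implicit hydrogens by atom environment:
  3 × C: 3 H each → 9
  3 × C: 2 H each → 6
  3 × C: no H
  3 × O: no H
  2 × C: 1 H each → 2
  2 × N (charge +1): no H
  2 × O (charge -1): no H
  1 × Cl: no H
  Total hydrogens = 17.
Molecular formula: C11H17ClN2O5

C11H17ClN2O5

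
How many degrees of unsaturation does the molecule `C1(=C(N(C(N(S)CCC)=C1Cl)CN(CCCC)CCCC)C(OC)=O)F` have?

Molecular formula from the SMILES: C18H31ClFN3O2S.
DoU = (2C + 2 + N − H − X)/2 = (2·18 + 2 + 3 − 31 − 2)/2 = 8/2 = 4.
(Structurally: 1 ring(s) + 3 π bond(s) = 4.)

4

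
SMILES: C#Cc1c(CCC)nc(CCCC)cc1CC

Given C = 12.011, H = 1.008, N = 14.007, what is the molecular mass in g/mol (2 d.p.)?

Molecular formula: C16H23N.
M = 16×12.011 + 23×1.008 + 1×14.007 = 229.37 g/mol.

229.37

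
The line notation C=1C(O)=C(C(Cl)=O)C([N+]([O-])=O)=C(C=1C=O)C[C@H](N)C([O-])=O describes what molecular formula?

C11H8ClN2O7-

Heavy atoms from the SMILES: 11 C, 1 Cl, 2 N, 7 O.
Implicit hydrogens by atom environment:
  5 × C (aromatic): no H
  4 × O: no H
  2 × C: 1 H each → 2
  2 × C: no H
  2 × O (charge -1): no H
  1 × C: 2 H
  1 × C (aromatic): 1 H
  1 × Cl: no H
  1 × N: 2 H
  1 × N (charge +1): no H
  1 × O: 1 H
  Total hydrogens = 8.
Net charge -1.
Molecular formula: C11H8ClN2O7-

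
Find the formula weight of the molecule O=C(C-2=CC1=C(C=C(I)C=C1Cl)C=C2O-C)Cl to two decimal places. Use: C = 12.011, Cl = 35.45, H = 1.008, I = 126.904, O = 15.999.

Molecular formula: C12H7Cl2IO2.
M = 12×12.011 + 2×35.45 + 7×1.008 + 1×126.904 + 2×15.999 = 380.99 g/mol.

380.99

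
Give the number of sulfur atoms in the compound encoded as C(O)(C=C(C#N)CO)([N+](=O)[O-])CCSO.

1

The symbol for sulfur appears 1 time in the SMILES.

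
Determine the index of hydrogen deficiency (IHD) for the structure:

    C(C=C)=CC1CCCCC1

3

Molecular formula from the SMILES: C10H16.
DoU = (2C + 2 + N − H − X)/2 = (2·10 + 2 + 0 − 16 − 0)/2 = 6/2 = 3.
(Structurally: 1 ring(s) + 2 π bond(s) = 3.)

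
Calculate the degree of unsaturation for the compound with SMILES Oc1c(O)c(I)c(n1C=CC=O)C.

5

Molecular formula from the SMILES: C8H8INO3.
DoU = (2C + 2 + N − H − X)/2 = (2·8 + 2 + 1 − 8 − 1)/2 = 10/2 = 5.
(Structurally: 1 ring(s) + 4 π bond(s) = 5.)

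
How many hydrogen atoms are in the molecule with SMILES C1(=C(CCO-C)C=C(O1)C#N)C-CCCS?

17

Hydrogens are implicit in SMILES; fill each atom to its normal valence:
  6 × C: 2 H each → 12
  3 × C (aromatic): no H
  1 × C: 3 H
  1 × C (aromatic): 1 H
  1 × C: no H
  1 × N: no H
  1 × O (aromatic): no H
  1 × O: no H
  1 × S: 1 H
  Total hydrogens = 17.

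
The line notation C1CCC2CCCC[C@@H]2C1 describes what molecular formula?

Heavy atoms from the SMILES: 10 C.
Implicit hydrogens by atom environment:
  8 × C: 2 H each → 16
  2 × C: 1 H each → 2
  Total hydrogens = 18.
Molecular formula: C10H18

C10H18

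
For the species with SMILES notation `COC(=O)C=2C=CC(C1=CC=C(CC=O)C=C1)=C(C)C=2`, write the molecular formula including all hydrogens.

Heavy atoms from the SMILES: 17 C, 3 O.
Implicit hydrogens by atom environment:
  7 × C (aromatic): 1 H each → 7
  5 × C (aromatic): no H
  3 × O: no H
  2 × C: 3 H each → 6
  1 × C: 2 H
  1 × C: 1 H
  1 × C: no H
  Total hydrogens = 16.
Molecular formula: C17H16O3

C17H16O3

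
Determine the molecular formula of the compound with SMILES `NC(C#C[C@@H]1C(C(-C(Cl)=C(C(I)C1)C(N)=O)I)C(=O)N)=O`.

C12H12ClI2N3O3

Heavy atoms from the SMILES: 12 C, 1 Cl, 2 I, 3 N, 3 O.
Implicit hydrogens by atom environment:
  7 × C: no H
  4 × C: 1 H each → 4
  3 × N: 2 H each → 6
  3 × O: no H
  2 × I: no H
  1 × C: 2 H
  1 × Cl: no H
  Total hydrogens = 12.
Molecular formula: C12H12ClI2N3O3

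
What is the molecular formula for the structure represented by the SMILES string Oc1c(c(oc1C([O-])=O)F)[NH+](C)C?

C7H8FNO4

Heavy atoms from the SMILES: 7 C, 1 F, 1 N, 4 O.
Implicit hydrogens by atom environment:
  4 × C (aromatic): no H
  2 × C: 3 H each → 6
  1 × C: no H
  1 × F: no H
  1 × N (charge +1): 1 H
  1 × O: 1 H
  1 × O (aromatic): no H
  1 × O: no H
  1 × O (charge -1): no H
  Total hydrogens = 8.
Molecular formula: C7H8FNO4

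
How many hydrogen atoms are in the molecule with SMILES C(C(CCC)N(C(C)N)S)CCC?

24

Hydrogens are implicit in SMILES; fill each atom to its normal valence:
  5 × C: 2 H each → 10
  3 × C: 3 H each → 9
  2 × C: 1 H each → 2
  1 × N: 2 H
  1 × N: no H
  1 × S: 1 H
  Total hydrogens = 24.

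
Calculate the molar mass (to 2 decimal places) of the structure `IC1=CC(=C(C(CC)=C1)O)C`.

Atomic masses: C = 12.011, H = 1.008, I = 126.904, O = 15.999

262.09

Molecular formula: C9H11IO.
M = 9×12.011 + 11×1.008 + 1×126.904 + 1×15.999 = 262.09 g/mol.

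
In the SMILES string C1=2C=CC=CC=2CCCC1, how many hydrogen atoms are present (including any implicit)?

12

Hydrogens are implicit in SMILES; fill each atom to its normal valence:
  4 × C: 2 H each → 8
  4 × C (aromatic): 1 H each → 4
  2 × C (aromatic): no H
  Total hydrogens = 12.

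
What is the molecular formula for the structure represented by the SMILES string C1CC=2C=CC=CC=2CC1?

C10H12

Heavy atoms from the SMILES: 10 C.
Implicit hydrogens by atom environment:
  4 × C: 2 H each → 8
  4 × C (aromatic): 1 H each → 4
  2 × C (aromatic): no H
  Total hydrogens = 12.
Molecular formula: C10H12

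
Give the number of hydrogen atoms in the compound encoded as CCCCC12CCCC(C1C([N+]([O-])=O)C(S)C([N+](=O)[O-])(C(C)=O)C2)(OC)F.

27

Hydrogens are implicit in SMILES; fill each atom to its normal valence:
  7 × C: 2 H each → 14
  4 × C: no H
  4 × O: no H
  3 × C: 3 H each → 9
  3 × C: 1 H each → 3
  2 × N (charge +1): no H
  2 × O (charge -1): no H
  1 × F: no H
  1 × S: 1 H
  Total hydrogens = 27.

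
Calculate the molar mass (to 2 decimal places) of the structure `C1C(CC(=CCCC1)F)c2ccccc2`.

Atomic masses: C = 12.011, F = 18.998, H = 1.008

204.29

Molecular formula: C14H17F.
M = 14×12.011 + 1×18.998 + 17×1.008 = 204.29 g/mol.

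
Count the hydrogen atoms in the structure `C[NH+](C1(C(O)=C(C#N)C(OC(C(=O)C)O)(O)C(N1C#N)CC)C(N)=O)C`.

Hydrogens are implicit in SMILES; fill each atom to its normal valence:
  8 × C: no H
  4 × C: 3 H each → 12
  3 × N: no H
  3 × O: 1 H each → 3
  3 × O: no H
  2 × C: 1 H each → 2
  1 × C: 2 H
  1 × N: 2 H
  1 × N (charge +1): 1 H
  Total hydrogens = 22.

22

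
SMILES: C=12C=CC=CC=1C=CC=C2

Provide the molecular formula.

C10H8

Heavy atoms from the SMILES: 10 C.
Implicit hydrogens by atom environment:
  8 × C (aromatic): 1 H each → 8
  2 × C (aromatic): no H
  Total hydrogens = 8.
Molecular formula: C10H8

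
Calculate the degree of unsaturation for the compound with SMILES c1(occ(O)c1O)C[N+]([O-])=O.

4

Molecular formula from the SMILES: C5H5NO5.
DoU = (2C + 2 + N − H − X)/2 = (2·5 + 2 + 1 − 5 − 0)/2 = 8/2 = 4.
(Structurally: 1 ring(s) + 3 π bond(s) = 4.)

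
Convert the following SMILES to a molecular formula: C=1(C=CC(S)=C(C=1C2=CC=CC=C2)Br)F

Heavy atoms from the SMILES: 1 Br, 12 C, 1 F, 1 S.
Implicit hydrogens by atom environment:
  7 × C (aromatic): 1 H each → 7
  5 × C (aromatic): no H
  1 × Br: no H
  1 × F: no H
  1 × S: 1 H
  Total hydrogens = 8.
Molecular formula: C12H8BrFS

C12H8BrFS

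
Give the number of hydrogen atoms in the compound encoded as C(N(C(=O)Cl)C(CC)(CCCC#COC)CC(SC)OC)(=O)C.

Hydrogens are implicit in SMILES; fill each atom to its normal valence:
  5 × C: 3 H each → 15
  5 × C: 2 H each → 10
  5 × C: no H
  4 × O: no H
  1 × C: 1 H
  1 × Cl: no H
  1 × N: no H
  1 × S: no H
  Total hydrogens = 26.

26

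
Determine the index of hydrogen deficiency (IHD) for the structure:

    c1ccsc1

Molecular formula from the SMILES: C4H4S.
DoU = (2C + 2 + N − H − X)/2 = (2·4 + 2 + 0 − 4 − 0)/2 = 6/2 = 3.
(Structurally: 1 ring(s) + 2 π bond(s) = 3.)

3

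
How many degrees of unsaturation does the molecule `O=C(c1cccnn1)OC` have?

Molecular formula from the SMILES: C6H6N2O2.
DoU = (2C + 2 + N − H − X)/2 = (2·6 + 2 + 2 − 6 − 0)/2 = 10/2 = 5.
(Structurally: 1 ring(s) + 4 π bond(s) = 5.)

5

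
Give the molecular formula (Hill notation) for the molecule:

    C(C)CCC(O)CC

C7H16O

Heavy atoms from the SMILES: 7 C, 1 O.
Implicit hydrogens by atom environment:
  4 × C: 2 H each → 8
  2 × C: 3 H each → 6
  1 × C: 1 H
  1 × O: 1 H
  Total hydrogens = 16.
Molecular formula: C7H16O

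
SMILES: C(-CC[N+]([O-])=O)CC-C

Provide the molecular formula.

C6H13NO2

Heavy atoms from the SMILES: 6 C, 1 N, 2 O.
Implicit hydrogens by atom environment:
  5 × C: 2 H each → 10
  1 × C: 3 H
  1 × N (charge +1): no H
  1 × O: no H
  1 × O (charge -1): no H
  Total hydrogens = 13.
Molecular formula: C6H13NO2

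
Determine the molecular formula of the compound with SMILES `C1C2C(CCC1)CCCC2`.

Heavy atoms from the SMILES: 10 C.
Implicit hydrogens by atom environment:
  8 × C: 2 H each → 16
  2 × C: 1 H each → 2
  Total hydrogens = 18.
Molecular formula: C10H18

C10H18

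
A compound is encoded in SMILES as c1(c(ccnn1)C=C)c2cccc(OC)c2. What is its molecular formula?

Heavy atoms from the SMILES: 13 C, 2 N, 1 O.
Implicit hydrogens by atom environment:
  6 × C (aromatic): 1 H each → 6
  4 × C (aromatic): no H
  2 × N (aromatic): no H
  1 × C: 3 H
  1 × C: 2 H
  1 × C: 1 H
  1 × O: no H
  Total hydrogens = 12.
Molecular formula: C13H12N2O

C13H12N2O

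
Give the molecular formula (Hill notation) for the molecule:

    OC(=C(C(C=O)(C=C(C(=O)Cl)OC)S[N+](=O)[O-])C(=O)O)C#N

Heavy atoms from the SMILES: 10 C, 1 Cl, 2 N, 8 O, 1 S.
Implicit hydrogens by atom environment:
  7 × C: no H
  5 × O: no H
  2 × C: 1 H each → 2
  2 × O: 1 H each → 2
  1 × C: 3 H
  1 × Cl: no H
  1 × N (charge +1): no H
  1 × N: no H
  1 × O (charge -1): no H
  1 × S: no H
  Total hydrogens = 7.
Molecular formula: C10H7ClN2O8S

C10H7ClN2O8S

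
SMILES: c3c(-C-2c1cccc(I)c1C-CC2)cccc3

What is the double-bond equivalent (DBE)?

Molecular formula from the SMILES: C16H15I.
DoU = (2C + 2 + N − H − X)/2 = (2·16 + 2 + 0 − 15 − 1)/2 = 18/2 = 9.
(Structurally: 3 ring(s) + 6 π bond(s) = 9.)

9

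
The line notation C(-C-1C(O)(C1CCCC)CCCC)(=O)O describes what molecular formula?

C12H22O3

Heavy atoms from the SMILES: 12 C, 3 O.
Implicit hydrogens by atom environment:
  6 × C: 2 H each → 12
  2 × C: 3 H each → 6
  2 × C: 1 H each → 2
  2 × C: no H
  2 × O: 1 H each → 2
  1 × O: no H
  Total hydrogens = 22.
Molecular formula: C12H22O3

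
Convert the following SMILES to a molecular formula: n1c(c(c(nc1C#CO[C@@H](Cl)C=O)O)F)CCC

Heavy atoms from the SMILES: 11 C, 1 Cl, 1 F, 2 N, 3 O.
Implicit hydrogens by atom environment:
  4 × C (aromatic): no H
  2 × C: 2 H each → 4
  2 × C: 1 H each → 2
  2 × C: no H
  2 × N (aromatic): no H
  2 × O: no H
  1 × C: 3 H
  1 × Cl: no H
  1 × F: no H
  1 × O: 1 H
  Total hydrogens = 10.
Molecular formula: C11H10ClFN2O3

C11H10ClFN2O3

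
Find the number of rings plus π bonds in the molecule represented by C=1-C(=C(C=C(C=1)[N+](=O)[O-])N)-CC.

5

Molecular formula from the SMILES: C8H10N2O2.
DoU = (2C + 2 + N − H − X)/2 = (2·8 + 2 + 2 − 10 − 0)/2 = 10/2 = 5.
(Structurally: 1 ring(s) + 4 π bond(s) = 5.)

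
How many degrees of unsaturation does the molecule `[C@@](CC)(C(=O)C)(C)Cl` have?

1

Molecular formula from the SMILES: C6H11ClO.
DoU = (2C + 2 + N − H − X)/2 = (2·6 + 2 + 0 − 11 − 1)/2 = 2/2 = 1.
(Structurally: 0 ring(s) + 1 π bond(s) = 1.)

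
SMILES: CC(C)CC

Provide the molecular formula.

Heavy atoms from the SMILES: 5 C.
Implicit hydrogens by atom environment:
  3 × C: 3 H each → 9
  1 × C: 2 H
  1 × C: 1 H
  Total hydrogens = 12.
Molecular formula: C5H12

C5H12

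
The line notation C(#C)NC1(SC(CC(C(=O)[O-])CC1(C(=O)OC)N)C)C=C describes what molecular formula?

C14H19N2O4S-

Heavy atoms from the SMILES: 14 C, 2 N, 4 O, 1 S.
Implicit hydrogens by atom environment:
  5 × C: no H
  4 × C: 1 H each → 4
  3 × C: 2 H each → 6
  3 × O: no H
  2 × C: 3 H each → 6
  1 × N: 2 H
  1 × N: 1 H
  1 × O (charge -1): no H
  1 × S: no H
  Total hydrogens = 19.
Net charge -1.
Molecular formula: C14H19N2O4S-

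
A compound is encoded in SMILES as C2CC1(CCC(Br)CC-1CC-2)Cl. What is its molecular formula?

C10H16BrCl

Heavy atoms from the SMILES: 1 Br, 10 C, 1 Cl.
Implicit hydrogens by atom environment:
  7 × C: 2 H each → 14
  2 × C: 1 H each → 2
  1 × Br: no H
  1 × C: no H
  1 × Cl: no H
  Total hydrogens = 16.
Molecular formula: C10H16BrCl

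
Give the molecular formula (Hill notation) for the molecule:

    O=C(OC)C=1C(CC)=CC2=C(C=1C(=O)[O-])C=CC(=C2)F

Heavy atoms from the SMILES: 15 C, 1 F, 4 O.
Implicit hydrogens by atom environment:
  6 × C (aromatic): no H
  4 × C (aromatic): 1 H each → 4
  3 × O: no H
  2 × C: 3 H each → 6
  2 × C: no H
  1 × C: 2 H
  1 × F: no H
  1 × O (charge -1): no H
  Total hydrogens = 12.
Net charge -1.
Molecular formula: C15H12FO4-

C15H12FO4-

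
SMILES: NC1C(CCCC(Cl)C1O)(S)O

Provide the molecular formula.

Heavy atoms from the SMILES: 7 C, 1 Cl, 1 N, 2 O, 1 S.
Implicit hydrogens by atom environment:
  3 × C: 2 H each → 6
  3 × C: 1 H each → 3
  2 × O: 1 H each → 2
  1 × C: no H
  1 × Cl: no H
  1 × N: 2 H
  1 × S: 1 H
  Total hydrogens = 14.
Molecular formula: C7H14ClNO2S

C7H14ClNO2S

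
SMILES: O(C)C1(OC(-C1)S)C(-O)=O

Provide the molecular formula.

Heavy atoms from the SMILES: 5 C, 4 O, 1 S.
Implicit hydrogens by atom environment:
  3 × O: no H
  2 × C: no H
  1 × C: 3 H
  1 × C: 2 H
  1 × C: 1 H
  1 × O: 1 H
  1 × S: 1 H
  Total hydrogens = 8.
Molecular formula: C5H8O4S

C5H8O4S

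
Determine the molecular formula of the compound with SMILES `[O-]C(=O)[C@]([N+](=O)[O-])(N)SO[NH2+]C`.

C3H7N3O5S

Heavy atoms from the SMILES: 3 C, 3 N, 5 O, 1 S.
Implicit hydrogens by atom environment:
  3 × O: no H
  2 × C: no H
  2 × O (charge -1): no H
  1 × C: 3 H
  1 × N (charge +1): 2 H
  1 × N: 2 H
  1 × N (charge +1): no H
  1 × S: no H
  Total hydrogens = 7.
Molecular formula: C3H7N3O5S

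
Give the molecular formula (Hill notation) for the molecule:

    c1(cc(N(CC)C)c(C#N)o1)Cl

Heavy atoms from the SMILES: 8 C, 1 Cl, 2 N, 1 O.
Implicit hydrogens by atom environment:
  3 × C (aromatic): no H
  2 × C: 3 H each → 6
  2 × N: no H
  1 × C: 2 H
  1 × C (aromatic): 1 H
  1 × C: no H
  1 × Cl: no H
  1 × O (aromatic): no H
  Total hydrogens = 9.
Molecular formula: C8H9ClN2O

C8H9ClN2O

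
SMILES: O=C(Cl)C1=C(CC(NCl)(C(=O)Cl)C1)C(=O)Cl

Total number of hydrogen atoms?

Hydrogens are implicit in SMILES; fill each atom to its normal valence:
  6 × C: no H
  4 × Cl: no H
  3 × O: no H
  2 × C: 2 H each → 4
  1 × N: 1 H
  Total hydrogens = 5.

5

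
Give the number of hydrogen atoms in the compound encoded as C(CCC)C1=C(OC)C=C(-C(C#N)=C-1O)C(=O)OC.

Hydrogens are implicit in SMILES; fill each atom to its normal valence:
  5 × C (aromatic): no H
  3 × C: 3 H each → 9
  3 × C: 2 H each → 6
  3 × O: no H
  2 × C: no H
  1 × C (aromatic): 1 H
  1 × N: no H
  1 × O: 1 H
  Total hydrogens = 17.

17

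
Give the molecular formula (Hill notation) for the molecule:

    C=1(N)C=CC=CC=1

Heavy atoms from the SMILES: 6 C, 1 N.
Implicit hydrogens by atom environment:
  5 × C (aromatic): 1 H each → 5
  1 × C (aromatic): no H
  1 × N: 2 H
  Total hydrogens = 7.
Molecular formula: C6H7N

C6H7N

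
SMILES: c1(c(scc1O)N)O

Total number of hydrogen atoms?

5

Hydrogens are implicit in SMILES; fill each atom to its normal valence:
  3 × C (aromatic): no H
  2 × O: 1 H each → 2
  1 × C (aromatic): 1 H
  1 × N: 2 H
  1 × S (aromatic): no H
  Total hydrogens = 5.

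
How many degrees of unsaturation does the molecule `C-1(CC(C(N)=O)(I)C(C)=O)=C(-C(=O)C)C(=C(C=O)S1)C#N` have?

Molecular formula from the SMILES: C13H11IN2O4S.
DoU = (2C + 2 + N − H − X)/2 = (2·13 + 2 + 2 − 11 − 1)/2 = 18/2 = 9.
(Structurally: 1 ring(s) + 8 π bond(s) = 9.)

9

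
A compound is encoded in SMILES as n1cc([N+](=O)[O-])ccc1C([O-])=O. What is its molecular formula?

C6H3N2O4-

Heavy atoms from the SMILES: 6 C, 2 N, 4 O.
Implicit hydrogens by atom environment:
  3 × C (aromatic): 1 H each → 3
  2 × C (aromatic): no H
  2 × O: no H
  2 × O (charge -1): no H
  1 × C: no H
  1 × N (aromatic): no H
  1 × N (charge +1): no H
  Total hydrogens = 3.
Net charge -1.
Molecular formula: C6H3N2O4-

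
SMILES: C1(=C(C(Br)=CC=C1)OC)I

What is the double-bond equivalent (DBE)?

Molecular formula from the SMILES: C7H6BrIO.
DoU = (2C + 2 + N − H − X)/2 = (2·7 + 2 + 0 − 6 − 2)/2 = 8/2 = 4.
(Structurally: 1 ring(s) + 3 π bond(s) = 4.)

4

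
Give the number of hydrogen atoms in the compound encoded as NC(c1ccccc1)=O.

7

Hydrogens are implicit in SMILES; fill each atom to its normal valence:
  5 × C (aromatic): 1 H each → 5
  1 × C (aromatic): no H
  1 × C: no H
  1 × N: 2 H
  1 × O: no H
  Total hydrogens = 7.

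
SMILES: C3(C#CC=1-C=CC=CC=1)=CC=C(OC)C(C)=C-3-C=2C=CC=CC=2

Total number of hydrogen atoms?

Hydrogens are implicit in SMILES; fill each atom to its normal valence:
  12 × C (aromatic): 1 H each → 12
  6 × C (aromatic): no H
  2 × C: 3 H each → 6
  2 × C: no H
  1 × O: no H
  Total hydrogens = 18.

18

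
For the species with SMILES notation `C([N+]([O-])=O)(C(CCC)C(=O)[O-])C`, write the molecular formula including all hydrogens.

C7H12NO4-

Heavy atoms from the SMILES: 7 C, 1 N, 4 O.
Implicit hydrogens by atom environment:
  2 × C: 3 H each → 6
  2 × C: 2 H each → 4
  2 × C: 1 H each → 2
  2 × O: no H
  2 × O (charge -1): no H
  1 × C: no H
  1 × N (charge +1): no H
  Total hydrogens = 12.
Net charge -1.
Molecular formula: C7H12NO4-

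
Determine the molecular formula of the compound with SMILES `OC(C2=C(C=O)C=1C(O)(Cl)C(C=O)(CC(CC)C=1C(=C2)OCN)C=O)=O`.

C17H18ClNO7

Heavy atoms from the SMILES: 17 C, 1 Cl, 1 N, 7 O.
Implicit hydrogens by atom environment:
  5 × C (aromatic): no H
  5 × O: no H
  4 × C: 1 H each → 4
  3 × C: 2 H each → 6
  3 × C: no H
  2 × O: 1 H each → 2
  1 × C: 3 H
  1 × C (aromatic): 1 H
  1 × Cl: no H
  1 × N: 2 H
  Total hydrogens = 18.
Molecular formula: C17H18ClNO7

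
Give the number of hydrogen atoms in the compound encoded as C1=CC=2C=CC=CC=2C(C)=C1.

10

Hydrogens are implicit in SMILES; fill each atom to its normal valence:
  7 × C (aromatic): 1 H each → 7
  3 × C (aromatic): no H
  1 × C: 3 H
  Total hydrogens = 10.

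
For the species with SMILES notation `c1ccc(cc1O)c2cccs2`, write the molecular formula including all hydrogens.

Heavy atoms from the SMILES: 10 C, 1 O, 1 S.
Implicit hydrogens by atom environment:
  7 × C (aromatic): 1 H each → 7
  3 × C (aromatic): no H
  1 × O: 1 H
  1 × S (aromatic): no H
  Total hydrogens = 8.
Molecular formula: C10H8OS

C10H8OS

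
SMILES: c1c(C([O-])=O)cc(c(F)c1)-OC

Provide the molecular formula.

C8H6FO3-

Heavy atoms from the SMILES: 8 C, 1 F, 3 O.
Implicit hydrogens by atom environment:
  3 × C (aromatic): 1 H each → 3
  3 × C (aromatic): no H
  2 × O: no H
  1 × C: 3 H
  1 × C: no H
  1 × F: no H
  1 × O (charge -1): no H
  Total hydrogens = 6.
Net charge -1.
Molecular formula: C8H6FO3-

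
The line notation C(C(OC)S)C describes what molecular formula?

Heavy atoms from the SMILES: 4 C, 1 O, 1 S.
Implicit hydrogens by atom environment:
  2 × C: 3 H each → 6
  1 × C: 2 H
  1 × C: 1 H
  1 × O: no H
  1 × S: 1 H
  Total hydrogens = 10.
Molecular formula: C4H10OS

C4H10OS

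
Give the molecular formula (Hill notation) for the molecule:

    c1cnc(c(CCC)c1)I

Heavy atoms from the SMILES: 8 C, 1 I, 1 N.
Implicit hydrogens by atom environment:
  3 × C (aromatic): 1 H each → 3
  2 × C: 2 H each → 4
  2 × C (aromatic): no H
  1 × C: 3 H
  1 × I: no H
  1 × N (aromatic): no H
  Total hydrogens = 10.
Molecular formula: C8H10IN

C8H10IN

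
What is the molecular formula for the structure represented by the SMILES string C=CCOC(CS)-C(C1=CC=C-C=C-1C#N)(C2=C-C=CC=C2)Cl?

Heavy atoms from the SMILES: 19 C, 1 Cl, 1 N, 1 O, 1 S.
Implicit hydrogens by atom environment:
  9 × C (aromatic): 1 H each → 9
  3 × C: 2 H each → 6
  3 × C (aromatic): no H
  2 × C: 1 H each → 2
  2 × C: no H
  1 × Cl: no H
  1 × N: no H
  1 × O: no H
  1 × S: 1 H
  Total hydrogens = 18.
Molecular formula: C19H18ClNOS

C19H18ClNOS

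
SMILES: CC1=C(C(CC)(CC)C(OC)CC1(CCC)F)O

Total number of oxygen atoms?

The symbol for oxygen appears 2 times in the SMILES.

2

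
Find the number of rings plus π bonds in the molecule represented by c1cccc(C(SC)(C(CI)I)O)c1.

Molecular formula from the SMILES: C10H12I2OS.
DoU = (2C + 2 + N − H − X)/2 = (2·10 + 2 + 0 − 12 − 2)/2 = 8/2 = 4.
(Structurally: 1 ring(s) + 3 π bond(s) = 4.)

4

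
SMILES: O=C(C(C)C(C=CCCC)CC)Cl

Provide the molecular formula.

Heavy atoms from the SMILES: 11 C, 1 Cl, 1 O.
Implicit hydrogens by atom environment:
  4 × C: 1 H each → 4
  3 × C: 3 H each → 9
  3 × C: 2 H each → 6
  1 × C: no H
  1 × Cl: no H
  1 × O: no H
  Total hydrogens = 19.
Molecular formula: C11H19ClO

C11H19ClO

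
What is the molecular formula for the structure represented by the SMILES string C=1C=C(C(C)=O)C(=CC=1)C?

C9H10O

Heavy atoms from the SMILES: 9 C, 1 O.
Implicit hydrogens by atom environment:
  4 × C (aromatic): 1 H each → 4
  2 × C: 3 H each → 6
  2 × C (aromatic): no H
  1 × C: no H
  1 × O: no H
  Total hydrogens = 10.
Molecular formula: C9H10O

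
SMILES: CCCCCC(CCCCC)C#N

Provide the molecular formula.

C12H23N

Heavy atoms from the SMILES: 12 C, 1 N.
Implicit hydrogens by atom environment:
  8 × C: 2 H each → 16
  2 × C: 3 H each → 6
  1 × C: 1 H
  1 × C: no H
  1 × N: no H
  Total hydrogens = 23.
Molecular formula: C12H23N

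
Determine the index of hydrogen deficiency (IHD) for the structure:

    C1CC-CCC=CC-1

2

Molecular formula from the SMILES: C8H14.
DoU = (2C + 2 + N − H − X)/2 = (2·8 + 2 + 0 − 14 − 0)/2 = 4/2 = 2.
(Structurally: 1 ring(s) + 1 π bond(s) = 2.)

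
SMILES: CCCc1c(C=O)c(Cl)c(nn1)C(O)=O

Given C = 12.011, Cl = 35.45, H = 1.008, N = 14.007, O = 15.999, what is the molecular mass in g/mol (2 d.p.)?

228.63

Molecular formula: C9H9ClN2O3.
M = 9×12.011 + 1×35.45 + 9×1.008 + 2×14.007 + 3×15.999 = 228.63 g/mol.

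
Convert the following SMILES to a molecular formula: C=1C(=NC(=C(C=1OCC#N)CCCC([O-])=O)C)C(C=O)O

C14H15N2O5-

Heavy atoms from the SMILES: 14 C, 2 N, 5 O.
Implicit hydrogens by atom environment:
  4 × C: 2 H each → 8
  4 × C (aromatic): no H
  3 × O: no H
  2 × C: 1 H each → 2
  2 × C: no H
  1 × C: 3 H
  1 × C (aromatic): 1 H
  1 × N (aromatic): no H
  1 × N: no H
  1 × O: 1 H
  1 × O (charge -1): no H
  Total hydrogens = 15.
Net charge -1.
Molecular formula: C14H15N2O5-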